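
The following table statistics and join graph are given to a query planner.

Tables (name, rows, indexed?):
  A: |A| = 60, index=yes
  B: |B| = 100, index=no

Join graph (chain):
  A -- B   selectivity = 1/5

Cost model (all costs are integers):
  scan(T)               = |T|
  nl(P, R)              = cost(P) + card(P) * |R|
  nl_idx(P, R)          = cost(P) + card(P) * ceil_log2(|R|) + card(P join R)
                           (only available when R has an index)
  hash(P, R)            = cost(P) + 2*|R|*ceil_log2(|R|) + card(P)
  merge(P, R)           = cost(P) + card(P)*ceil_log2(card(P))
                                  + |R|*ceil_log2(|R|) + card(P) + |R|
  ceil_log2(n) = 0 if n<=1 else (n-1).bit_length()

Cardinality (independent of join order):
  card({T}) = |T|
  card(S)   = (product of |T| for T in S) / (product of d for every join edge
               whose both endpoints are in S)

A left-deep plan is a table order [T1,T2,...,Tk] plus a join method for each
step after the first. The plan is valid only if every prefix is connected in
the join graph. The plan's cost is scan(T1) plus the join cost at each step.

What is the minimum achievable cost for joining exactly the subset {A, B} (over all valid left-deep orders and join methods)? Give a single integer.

920

Selinger DP over subsets of {A,B}:
  {A}: scan cost=60, card=60
  {B}: scan cost=100, card=100
  {AB}: card=1200; try (A,hash)→920, (B,merge)→1280, (A,merge)→1320, (B,hash)→1520, (A,nl_idx)→1900, (B,nl)→6060 …(+1); best=920 via (A,hash)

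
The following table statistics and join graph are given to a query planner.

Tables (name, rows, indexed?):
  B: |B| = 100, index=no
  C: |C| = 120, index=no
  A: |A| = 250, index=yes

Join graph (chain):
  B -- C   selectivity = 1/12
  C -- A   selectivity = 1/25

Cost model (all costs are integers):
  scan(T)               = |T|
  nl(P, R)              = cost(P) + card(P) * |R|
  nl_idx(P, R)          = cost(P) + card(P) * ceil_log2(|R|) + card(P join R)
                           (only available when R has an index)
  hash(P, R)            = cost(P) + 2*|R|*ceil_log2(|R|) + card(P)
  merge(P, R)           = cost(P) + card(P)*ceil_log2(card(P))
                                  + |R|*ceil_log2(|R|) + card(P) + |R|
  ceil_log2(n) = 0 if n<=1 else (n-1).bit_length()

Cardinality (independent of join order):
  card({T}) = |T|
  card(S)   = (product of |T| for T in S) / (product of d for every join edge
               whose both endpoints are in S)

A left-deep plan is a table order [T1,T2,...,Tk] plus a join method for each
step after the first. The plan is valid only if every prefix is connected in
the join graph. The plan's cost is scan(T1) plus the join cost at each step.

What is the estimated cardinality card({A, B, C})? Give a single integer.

Tables in S: A(250), B(100), C(120)
Edges inside S: B-C(d=12), C-A(d=25)
numerator = 250 * 100 * 120 = 3000000
denominator = 12 * 25 = 300
card(S) = 3000000 / 300 = 10000

10000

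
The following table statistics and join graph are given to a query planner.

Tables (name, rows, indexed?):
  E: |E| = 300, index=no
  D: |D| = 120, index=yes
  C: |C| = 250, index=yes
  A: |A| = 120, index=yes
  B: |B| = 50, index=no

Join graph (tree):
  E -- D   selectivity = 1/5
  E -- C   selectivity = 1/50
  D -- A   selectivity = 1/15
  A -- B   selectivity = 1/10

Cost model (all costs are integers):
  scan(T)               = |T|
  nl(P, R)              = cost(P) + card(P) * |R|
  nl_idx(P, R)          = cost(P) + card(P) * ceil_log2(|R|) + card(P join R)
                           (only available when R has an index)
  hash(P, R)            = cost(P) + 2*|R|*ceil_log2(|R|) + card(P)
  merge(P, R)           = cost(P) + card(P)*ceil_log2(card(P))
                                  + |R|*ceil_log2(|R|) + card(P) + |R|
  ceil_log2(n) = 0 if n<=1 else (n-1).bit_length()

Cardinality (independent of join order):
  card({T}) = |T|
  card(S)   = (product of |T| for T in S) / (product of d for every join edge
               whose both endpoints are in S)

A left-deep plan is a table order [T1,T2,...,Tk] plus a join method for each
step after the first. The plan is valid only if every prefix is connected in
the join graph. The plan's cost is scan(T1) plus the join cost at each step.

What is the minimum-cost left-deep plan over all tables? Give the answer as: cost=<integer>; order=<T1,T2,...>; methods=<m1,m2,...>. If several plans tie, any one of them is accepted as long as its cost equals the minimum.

cost=305320; order=A,B,D,E,C; methods=hash,hash,hash,hash

Selinger DP (subsets sized 1..n):
  {E}: scan cost=300, card=300
  {D}: scan cost=120, card=120
  {C}: scan cost=250, card=250
  {A}: scan cost=120, card=120
  {B}: scan cost=50, card=50
  {DE}: card=7200; try (D,hash)→2280, (E,merge)→4080, (D,merge)→4260, (E,hash)→5640, (D,nl_idx)→9600, (E,nl)→36120 …(+1); best=2280 via (D,hash)
  {CE}: card=1500; try (C,nl_idx)→4200, (C,hash)→4600, (E,merge)→5500, (C,merge)→5550, (E,hash)→5900, (E,nl)→75250 …(+1); best=4200 via (C,nl_idx)
  {AD}: card=960; try (D,hash)→1920, (D,nl_idx)→1920, (A,hash)→1920, (A,nl_idx)→1920, (D,merge)→2040, (A,merge)→2040 …(+2); best=1920 via (D,hash)
  {AB}: card=600; try (B,hash)→840, (A,nl_idx)→1000, (A,merge)→1360, (B,merge)→1430, (A,hash)→1780, (A,nl)→6050 …(+1); best=840 via (B,hash)
  {CDE}: card=36000; try (D,hash)→7380, (C,hash)→13480, (D,merge)→23160, (D,nl_idx)→50700, (C,nl_idx)→95880, (C,merge)→105330 …(+2); best=7380 via (D,hash)
  {ADE}: card=57600; try (E,hash)→8280, (A,hash)→11160, (E,merge)→15480, (A,merge)→104040, (A,nl_idx)→110280, (E,nl)→289920 …(+1); best=8280 via (E,hash)
  {ABD}: card=4800; try (D,hash)→3120, (B,hash)→3480, (D,merge)→8400, (D,nl_idx)→9840, (B,merge)→12830, (B,nl)→49920 …(+1); best=3120 via (D,hash)
  {ACDE}: card=288000; try (A,hash)→45060, (C,hash)→69880, (A,nl_idx)→547380, (A,merge)→620340, (C,nl_idx)→757080, (C,merge)→989730 …(+2); best=45060 via (A,hash)
  {ABDE}: card=288000; try (E,hash)→13320, (B,hash)→66480, (E,merge)→73320, (B,merge)→987830, (E,nl)→1443120, (B,nl)→2888280; best=13320 via (E,hash)
  {ABCDE}: card=1440000; try (C,hash)→305320, (B,hash)→333660, (C,nl_idx)→3757320, (C,merge)→5775570, (B,merge)→5805410, (B,nl)→14445060 …(+1); best=305320 via (C,hash)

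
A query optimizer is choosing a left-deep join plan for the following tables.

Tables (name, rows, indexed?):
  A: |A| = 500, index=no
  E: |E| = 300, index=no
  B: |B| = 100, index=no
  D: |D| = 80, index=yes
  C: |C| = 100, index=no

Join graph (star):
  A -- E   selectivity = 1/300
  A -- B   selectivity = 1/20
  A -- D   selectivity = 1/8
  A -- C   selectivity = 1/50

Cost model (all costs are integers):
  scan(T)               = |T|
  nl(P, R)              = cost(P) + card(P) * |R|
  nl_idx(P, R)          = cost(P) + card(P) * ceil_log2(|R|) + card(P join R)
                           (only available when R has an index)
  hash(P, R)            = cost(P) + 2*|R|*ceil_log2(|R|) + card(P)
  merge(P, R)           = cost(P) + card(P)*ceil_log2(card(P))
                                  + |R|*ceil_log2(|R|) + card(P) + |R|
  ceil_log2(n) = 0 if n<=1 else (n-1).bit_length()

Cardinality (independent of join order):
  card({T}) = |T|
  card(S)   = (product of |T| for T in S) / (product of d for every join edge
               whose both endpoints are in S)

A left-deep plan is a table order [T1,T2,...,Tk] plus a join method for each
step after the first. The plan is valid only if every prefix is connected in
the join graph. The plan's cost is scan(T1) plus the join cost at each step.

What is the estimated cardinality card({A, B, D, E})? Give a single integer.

25000

Tables in S: A(500), B(100), D(80), E(300)
Edges inside S: A-E(d=300), A-B(d=20), A-D(d=8)
numerator = 500 * 100 * 80 * 300 = 1200000000
denominator = 300 * 20 * 8 = 48000
card(S) = 1200000000 / 48000 = 25000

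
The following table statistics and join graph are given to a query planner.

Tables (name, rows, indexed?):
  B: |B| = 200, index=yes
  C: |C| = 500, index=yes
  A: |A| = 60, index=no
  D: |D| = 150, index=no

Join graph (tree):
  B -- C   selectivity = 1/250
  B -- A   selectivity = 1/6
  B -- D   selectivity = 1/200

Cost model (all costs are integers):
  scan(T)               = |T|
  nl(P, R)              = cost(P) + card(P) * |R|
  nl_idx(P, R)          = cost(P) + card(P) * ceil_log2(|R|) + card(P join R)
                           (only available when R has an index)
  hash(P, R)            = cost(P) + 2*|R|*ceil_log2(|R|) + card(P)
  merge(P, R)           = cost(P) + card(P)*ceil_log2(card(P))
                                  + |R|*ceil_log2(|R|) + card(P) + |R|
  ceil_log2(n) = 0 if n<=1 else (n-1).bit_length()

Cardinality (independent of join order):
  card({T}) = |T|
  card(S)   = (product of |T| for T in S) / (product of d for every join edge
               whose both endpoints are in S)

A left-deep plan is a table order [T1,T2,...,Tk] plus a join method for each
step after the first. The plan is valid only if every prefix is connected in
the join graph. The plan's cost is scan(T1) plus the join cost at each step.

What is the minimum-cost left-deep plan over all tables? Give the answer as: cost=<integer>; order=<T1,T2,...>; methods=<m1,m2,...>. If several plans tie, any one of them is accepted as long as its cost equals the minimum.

cost=4170; order=D,B,C,A; methods=nl_idx,nl_idx,hash

Selinger DP (subsets sized 1..n):
  {B}: scan cost=200, card=200
  {C}: scan cost=500, card=500
  {A}: scan cost=60, card=60
  {D}: scan cost=150, card=150
  {BC}: card=400; try (C,nl_idx)→2400, (B,hash)→4200, (B,nl_idx)→4900, (C,merge)→7000, (B,merge)→7300, (C,hash)→9400 …(+2); best=2400 via (C,nl_idx)
  {AB}: card=2000; try (A,hash)→1120, (B,merge)→2280, (A,merge)→2420, (B,nl_idx)→2540, (B,hash)→3320, (B,nl)→12060 …(+1); best=1120 via (A,hash)
  {BD}: card=150; try (B,nl_idx)→1500, (D,hash)→2800, (B,merge)→3300, (D,merge)→3350, (B,hash)→3500, (B,nl)→30150 …(+1); best=1500 via (B,nl_idx)
  {ABC}: card=4000; try (A,hash)→3520, (A,merge)→6820, (C,hash)→12120, (C,nl_idx)→23120, (A,nl)→26400, (C,merge)→30120 …(+1); best=3520 via (A,hash)
  {BCD}: card=300; try (C,nl_idx)→3150, (D,hash)→5200, (D,merge)→7750, (C,merge)→7850, (C,hash)→10650, (D,nl)→62400 …(+1); best=3150 via (C,nl_idx)
  {ABD}: card=1500; try (A,hash)→2370, (A,merge)→3270, (D,hash)→5520, (A,nl)→10500, (D,merge)→26470, (D,nl)→301120; best=2370 via (A,hash)
  {ABCD}: card=3000; try (A,hash)→4170, (A,merge)→6570, (D,hash)→9920, (C,hash)→12870, (C,nl_idx)→18870, (A,nl)→21150 …(+4); best=4170 via (A,hash)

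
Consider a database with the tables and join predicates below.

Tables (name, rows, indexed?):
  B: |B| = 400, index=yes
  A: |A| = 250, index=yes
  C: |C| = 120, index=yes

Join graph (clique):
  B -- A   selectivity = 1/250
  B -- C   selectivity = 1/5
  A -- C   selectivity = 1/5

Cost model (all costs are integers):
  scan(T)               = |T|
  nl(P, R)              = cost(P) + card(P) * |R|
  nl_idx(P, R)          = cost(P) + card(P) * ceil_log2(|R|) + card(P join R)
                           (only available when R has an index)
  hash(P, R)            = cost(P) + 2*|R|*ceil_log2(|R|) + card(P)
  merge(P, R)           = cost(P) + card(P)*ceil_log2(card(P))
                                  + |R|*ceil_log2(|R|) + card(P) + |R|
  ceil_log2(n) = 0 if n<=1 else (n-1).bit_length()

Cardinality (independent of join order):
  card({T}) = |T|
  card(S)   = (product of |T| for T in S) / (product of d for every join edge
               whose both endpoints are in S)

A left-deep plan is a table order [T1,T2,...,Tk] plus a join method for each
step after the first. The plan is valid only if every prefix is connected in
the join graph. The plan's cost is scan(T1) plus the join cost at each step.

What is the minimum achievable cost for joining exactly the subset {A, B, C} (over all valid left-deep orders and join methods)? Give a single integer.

4980

Selinger DP over subsets of {A,B,C}:
  {B}: scan cost=400, card=400
  {A}: scan cost=250, card=250
  {C}: scan cost=120, card=120
  {AB}: card=400; try (B,nl_idx)→2900, (A,nl_idx)→4000, (A,hash)→4800, (B,merge)→6500, (A,merge)→6650, (B,hash)→7700 …(+2); best=2900 via (B,nl_idx)
  {BC}: card=9600; try (C,hash)→2480, (B,merge)→5080, (C,merge)→5360, (B,hash)→7440, (B,nl_idx)→10800, (C,nl_idx)→12800 …(+2); best=2480 via (C,hash)
  {AC}: card=6000; try (C,hash)→2180, (A,merge)→3330, (C,merge)→3460, (A,hash)→4240, (A,nl_idx)→7080, (C,nl_idx)→8000 …(+2); best=2180 via (C,hash)
  {ABC}: card=1920; try (C,hash)→4980, (C,nl_idx)→7620, (C,merge)→7860, (B,hash)→15380, (A,hash)→16080, (C,nl)→50900 …(+6); best=4980 via (C,hash)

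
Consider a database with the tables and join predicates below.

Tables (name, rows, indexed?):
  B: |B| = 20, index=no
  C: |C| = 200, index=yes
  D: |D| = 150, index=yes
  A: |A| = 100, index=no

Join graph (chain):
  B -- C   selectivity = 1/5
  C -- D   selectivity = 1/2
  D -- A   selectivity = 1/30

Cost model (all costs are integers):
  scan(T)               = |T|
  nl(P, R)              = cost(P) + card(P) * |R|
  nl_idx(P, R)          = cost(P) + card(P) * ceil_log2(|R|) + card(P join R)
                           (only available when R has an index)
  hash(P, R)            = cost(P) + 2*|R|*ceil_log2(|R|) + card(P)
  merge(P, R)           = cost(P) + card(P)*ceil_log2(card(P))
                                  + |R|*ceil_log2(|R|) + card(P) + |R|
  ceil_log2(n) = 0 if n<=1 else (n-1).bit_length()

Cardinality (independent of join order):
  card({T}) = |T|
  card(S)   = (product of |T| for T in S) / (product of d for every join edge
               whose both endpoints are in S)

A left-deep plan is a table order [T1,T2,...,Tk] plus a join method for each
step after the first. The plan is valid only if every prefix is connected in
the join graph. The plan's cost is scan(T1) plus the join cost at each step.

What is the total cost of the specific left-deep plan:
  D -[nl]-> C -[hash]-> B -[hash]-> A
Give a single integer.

step 1: scan D: cost=150, card=150
step 2: join C via nl
    card(P join C) = 150*200/(2) = 15000
    cost = 150 + 150*200 = 30150
step 3: join B via hash
    card(P join B) = 15000*20/(5) = 60000
    cost = 30150 + 2*20*5 + 15000 = 45350
step 4: join A via hash
    card(P join A) = 60000*100/(30) = 200000
    cost = 45350 + 2*100*7 + 60000 = 106750

106750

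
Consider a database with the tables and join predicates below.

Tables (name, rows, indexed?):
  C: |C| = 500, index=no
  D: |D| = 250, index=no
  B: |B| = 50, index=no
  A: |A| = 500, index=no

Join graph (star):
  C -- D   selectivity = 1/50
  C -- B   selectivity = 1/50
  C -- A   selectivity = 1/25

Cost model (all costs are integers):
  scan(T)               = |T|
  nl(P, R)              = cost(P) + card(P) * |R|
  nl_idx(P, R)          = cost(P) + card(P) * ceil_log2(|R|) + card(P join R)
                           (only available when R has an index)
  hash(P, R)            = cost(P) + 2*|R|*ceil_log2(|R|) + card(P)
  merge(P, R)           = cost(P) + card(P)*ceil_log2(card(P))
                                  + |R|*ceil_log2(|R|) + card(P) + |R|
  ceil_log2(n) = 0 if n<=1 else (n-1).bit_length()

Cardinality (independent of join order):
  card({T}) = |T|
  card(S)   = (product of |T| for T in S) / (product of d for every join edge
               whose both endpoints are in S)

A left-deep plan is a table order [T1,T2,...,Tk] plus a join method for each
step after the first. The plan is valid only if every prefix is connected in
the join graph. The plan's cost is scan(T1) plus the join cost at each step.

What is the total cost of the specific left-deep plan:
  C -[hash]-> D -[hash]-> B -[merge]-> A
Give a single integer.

45600

step 1: scan C: cost=500, card=500
step 2: join D via hash
    card(P join D) = 500*250/(50) = 2500
    cost = 500 + 2*250*8 + 500 = 5000
step 3: join B via hash
    card(P join B) = 2500*50/(50) = 2500
    cost = 5000 + 2*50*6 + 2500 = 8100
step 4: join A via merge
    card(P join A) = 2500*500/(25) = 50000
    cost = 8100 + 2500*12 + 500*9 + 2500 + 500 = 45600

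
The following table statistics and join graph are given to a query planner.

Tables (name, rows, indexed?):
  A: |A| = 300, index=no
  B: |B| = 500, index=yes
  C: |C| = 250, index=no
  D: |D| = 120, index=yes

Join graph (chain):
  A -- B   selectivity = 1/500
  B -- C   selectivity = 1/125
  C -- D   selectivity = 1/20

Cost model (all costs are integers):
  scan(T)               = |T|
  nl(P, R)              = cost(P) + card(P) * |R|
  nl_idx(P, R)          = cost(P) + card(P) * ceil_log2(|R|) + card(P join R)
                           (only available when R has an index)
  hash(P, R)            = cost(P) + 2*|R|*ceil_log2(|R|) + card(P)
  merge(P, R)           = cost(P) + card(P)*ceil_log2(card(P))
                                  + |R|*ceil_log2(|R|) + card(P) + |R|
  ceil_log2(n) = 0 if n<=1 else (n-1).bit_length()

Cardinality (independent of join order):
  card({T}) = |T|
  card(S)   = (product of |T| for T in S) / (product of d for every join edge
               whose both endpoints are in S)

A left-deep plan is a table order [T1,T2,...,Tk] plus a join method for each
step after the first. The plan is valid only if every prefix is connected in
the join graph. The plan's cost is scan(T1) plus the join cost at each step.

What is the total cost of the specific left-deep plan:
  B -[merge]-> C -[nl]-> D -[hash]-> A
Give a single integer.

139150

step 1: scan B: cost=500, card=500
step 2: join C via merge
    card(P join C) = 500*250/(125) = 1000
    cost = 500 + 500*9 + 250*8 + 500 + 250 = 7750
step 3: join D via nl
    card(P join D) = 1000*120/(20) = 6000
    cost = 7750 + 1000*120 = 127750
step 4: join A via hash
    card(P join A) = 6000*300/(500) = 3600
    cost = 127750 + 2*300*9 + 6000 = 139150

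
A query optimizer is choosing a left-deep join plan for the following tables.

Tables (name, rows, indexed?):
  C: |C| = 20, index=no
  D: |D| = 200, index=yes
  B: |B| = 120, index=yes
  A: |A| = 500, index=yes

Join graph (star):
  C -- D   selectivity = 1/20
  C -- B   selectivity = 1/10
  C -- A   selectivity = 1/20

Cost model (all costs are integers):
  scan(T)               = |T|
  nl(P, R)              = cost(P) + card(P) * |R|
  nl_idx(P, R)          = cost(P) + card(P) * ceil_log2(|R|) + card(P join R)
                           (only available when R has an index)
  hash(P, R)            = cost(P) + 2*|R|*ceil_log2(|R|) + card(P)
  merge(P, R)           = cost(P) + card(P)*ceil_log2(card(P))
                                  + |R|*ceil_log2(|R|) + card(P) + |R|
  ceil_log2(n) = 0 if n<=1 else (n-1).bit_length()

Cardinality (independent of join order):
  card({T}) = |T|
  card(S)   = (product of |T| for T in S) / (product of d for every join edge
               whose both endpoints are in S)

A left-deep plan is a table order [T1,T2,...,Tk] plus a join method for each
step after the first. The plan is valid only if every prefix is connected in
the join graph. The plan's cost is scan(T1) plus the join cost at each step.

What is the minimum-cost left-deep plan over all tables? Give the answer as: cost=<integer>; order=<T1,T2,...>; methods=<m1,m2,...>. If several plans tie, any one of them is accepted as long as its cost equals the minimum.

cost=11080; order=C,A,D,B; methods=nl_idx,hash,hash

Selinger DP (subsets sized 1..n):
  {C}: scan cost=20, card=20
  {D}: scan cost=200, card=200
  {B}: scan cost=120, card=120
  {A}: scan cost=500, card=500
  {CD}: card=200; try (D,nl_idx)→380, (C,hash)→600, (D,merge)→1940, (C,merge)→2120, (D,hash)→3240, (D,nl)→4020 …(+1); best=380 via (D,nl_idx)
  {BC}: card=240; try (B,nl_idx)→400, (C,hash)→440, (B,merge)→1100, (C,merge)→1200, (B,hash)→1720, (B,nl)→2420 …(+1); best=400 via (B,nl_idx)
  {AC}: card=500; try (A,nl_idx)→700, (C,hash)→1200, (A,merge)→5140, (C,merge)→5620, (A,hash)→9040, (A,nl)→10020 …(+1); best=700 via (A,nl_idx)
  {BCD}: card=2400; try (B,hash)→2260, (B,merge)→3140, (D,hash)→3840, (B,nl_idx)→4180, (D,merge)→4360, (D,nl_idx)→4720 …(+2); best=2260 via (B,hash)
  {ACD}: card=5000; try (D,hash)→4400, (A,merge)→7180, (A,nl_idx)→7180, (D,merge)→7500, (A,hash)→9580, (D,nl_idx)→9700 …(+2); best=4400 via (D,hash)
  {ABC}: card=6000; try (B,hash)→2880, (B,merge)→6660, (A,merge)→7560, (A,nl_idx)→8560, (A,hash)→9640, (B,nl_idx)→10200 …(+2); best=2880 via (B,hash)
  {ABCD}: card=60000; try (B,hash)→11080, (D,hash)→12080, (A,hash)→13660, (A,merge)→38460, (B,merge)→75360, (A,nl_idx)→83860 …(+6); best=11080 via (B,hash)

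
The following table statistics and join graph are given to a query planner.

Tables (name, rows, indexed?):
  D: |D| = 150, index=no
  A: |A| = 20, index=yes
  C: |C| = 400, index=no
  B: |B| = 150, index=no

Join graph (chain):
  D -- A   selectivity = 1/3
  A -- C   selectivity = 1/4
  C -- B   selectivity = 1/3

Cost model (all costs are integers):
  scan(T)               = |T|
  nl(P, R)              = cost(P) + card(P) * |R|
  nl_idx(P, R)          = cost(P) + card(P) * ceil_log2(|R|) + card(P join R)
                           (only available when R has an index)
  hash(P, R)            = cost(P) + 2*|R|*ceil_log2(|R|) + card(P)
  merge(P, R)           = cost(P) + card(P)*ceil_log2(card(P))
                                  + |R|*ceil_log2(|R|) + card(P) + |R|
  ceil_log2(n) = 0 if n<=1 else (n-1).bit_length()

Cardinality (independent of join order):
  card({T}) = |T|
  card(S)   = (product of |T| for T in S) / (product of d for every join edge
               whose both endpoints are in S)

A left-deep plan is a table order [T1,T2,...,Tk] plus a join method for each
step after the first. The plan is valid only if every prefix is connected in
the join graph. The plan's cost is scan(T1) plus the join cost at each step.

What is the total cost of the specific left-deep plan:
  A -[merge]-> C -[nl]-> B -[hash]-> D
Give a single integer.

406540

step 1: scan A: cost=20, card=20
step 2: join C via merge
    card(P join C) = 20*400/(4) = 2000
    cost = 20 + 20*5 + 400*9 + 20 + 400 = 4140
step 3: join B via nl
    card(P join B) = 2000*150/(3) = 100000
    cost = 4140 + 2000*150 = 304140
step 4: join D via hash
    card(P join D) = 100000*150/(3) = 5000000
    cost = 304140 + 2*150*8 + 100000 = 406540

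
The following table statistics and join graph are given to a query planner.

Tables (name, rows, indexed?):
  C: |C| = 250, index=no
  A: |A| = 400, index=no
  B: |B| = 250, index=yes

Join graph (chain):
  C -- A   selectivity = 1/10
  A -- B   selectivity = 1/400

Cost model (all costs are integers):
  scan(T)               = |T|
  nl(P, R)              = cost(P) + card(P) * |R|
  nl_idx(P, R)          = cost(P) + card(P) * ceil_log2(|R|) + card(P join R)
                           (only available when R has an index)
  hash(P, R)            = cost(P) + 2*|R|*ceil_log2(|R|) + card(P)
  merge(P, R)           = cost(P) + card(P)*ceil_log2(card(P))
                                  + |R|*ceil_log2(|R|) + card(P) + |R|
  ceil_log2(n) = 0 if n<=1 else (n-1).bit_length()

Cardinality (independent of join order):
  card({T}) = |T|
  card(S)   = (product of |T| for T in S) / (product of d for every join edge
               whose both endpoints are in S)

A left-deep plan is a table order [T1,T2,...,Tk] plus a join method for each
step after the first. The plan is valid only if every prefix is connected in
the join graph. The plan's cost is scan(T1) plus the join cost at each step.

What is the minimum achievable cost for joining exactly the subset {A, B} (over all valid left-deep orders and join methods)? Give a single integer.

Selinger DP over subsets of {A,B}:
  {A}: scan cost=400, card=400
  {B}: scan cost=250, card=250
  {AB}: card=250; try (B,nl_idx)→3850, (B,hash)→4800, (A,merge)→6500, (B,merge)→6650, (A,hash)→7700, (A,nl)→100250 …(+1); best=3850 via (B,nl_idx)

3850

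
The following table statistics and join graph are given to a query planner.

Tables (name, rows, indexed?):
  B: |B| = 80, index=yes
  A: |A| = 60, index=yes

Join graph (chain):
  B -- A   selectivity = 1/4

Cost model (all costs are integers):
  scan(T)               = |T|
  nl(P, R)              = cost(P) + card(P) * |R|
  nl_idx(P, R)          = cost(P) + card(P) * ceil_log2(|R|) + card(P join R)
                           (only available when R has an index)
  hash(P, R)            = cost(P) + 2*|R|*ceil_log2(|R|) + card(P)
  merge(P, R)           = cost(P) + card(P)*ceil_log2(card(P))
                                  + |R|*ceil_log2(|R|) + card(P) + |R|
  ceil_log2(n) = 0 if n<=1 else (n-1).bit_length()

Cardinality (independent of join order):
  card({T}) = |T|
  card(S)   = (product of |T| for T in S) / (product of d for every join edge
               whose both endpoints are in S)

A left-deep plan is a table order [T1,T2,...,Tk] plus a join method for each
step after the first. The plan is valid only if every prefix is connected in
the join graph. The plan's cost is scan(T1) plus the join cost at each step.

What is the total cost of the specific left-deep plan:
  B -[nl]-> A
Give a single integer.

step 1: scan B: cost=80, card=80
step 2: join A via nl
    card(P join A) = 80*60/(4) = 1200
    cost = 80 + 80*60 = 4880

4880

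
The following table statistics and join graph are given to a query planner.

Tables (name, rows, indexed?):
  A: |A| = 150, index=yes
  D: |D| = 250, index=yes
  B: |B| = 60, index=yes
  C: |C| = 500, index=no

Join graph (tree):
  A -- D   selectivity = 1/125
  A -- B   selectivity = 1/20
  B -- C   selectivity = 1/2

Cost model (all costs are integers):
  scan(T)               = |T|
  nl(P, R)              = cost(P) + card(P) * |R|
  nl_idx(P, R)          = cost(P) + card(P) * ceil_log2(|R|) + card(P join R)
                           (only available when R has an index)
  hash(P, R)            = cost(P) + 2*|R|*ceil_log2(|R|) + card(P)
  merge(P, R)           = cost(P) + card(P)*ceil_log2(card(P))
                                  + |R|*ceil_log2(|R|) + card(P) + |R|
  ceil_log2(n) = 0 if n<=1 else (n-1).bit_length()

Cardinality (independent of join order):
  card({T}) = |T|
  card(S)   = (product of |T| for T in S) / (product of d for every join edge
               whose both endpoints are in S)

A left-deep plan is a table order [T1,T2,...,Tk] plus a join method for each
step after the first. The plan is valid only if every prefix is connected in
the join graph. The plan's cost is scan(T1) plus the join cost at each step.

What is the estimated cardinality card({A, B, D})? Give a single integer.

900

Tables in S: A(150), B(60), D(250)
Edges inside S: A-D(d=125), A-B(d=20)
numerator = 150 * 60 * 250 = 2250000
denominator = 125 * 20 = 2500
card(S) = 2250000 / 2500 = 900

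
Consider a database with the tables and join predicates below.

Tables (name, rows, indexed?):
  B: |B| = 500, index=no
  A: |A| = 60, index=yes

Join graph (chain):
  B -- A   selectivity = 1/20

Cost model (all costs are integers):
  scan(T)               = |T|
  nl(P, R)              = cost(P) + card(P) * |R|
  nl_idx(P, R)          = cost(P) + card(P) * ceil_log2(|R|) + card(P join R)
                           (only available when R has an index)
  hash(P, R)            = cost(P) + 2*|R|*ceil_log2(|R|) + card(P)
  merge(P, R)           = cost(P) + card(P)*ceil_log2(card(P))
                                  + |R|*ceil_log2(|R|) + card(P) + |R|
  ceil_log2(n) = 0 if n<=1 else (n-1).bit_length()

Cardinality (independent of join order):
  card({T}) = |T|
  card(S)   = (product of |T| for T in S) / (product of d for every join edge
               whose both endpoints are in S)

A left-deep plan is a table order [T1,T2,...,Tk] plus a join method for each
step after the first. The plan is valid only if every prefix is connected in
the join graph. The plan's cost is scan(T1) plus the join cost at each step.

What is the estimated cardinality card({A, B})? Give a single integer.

1500

Tables in S: A(60), B(500)
Edges inside S: B-A(d=20)
numerator = 60 * 500 = 30000
denominator = 20 = 20
card(S) = 30000 / 20 = 1500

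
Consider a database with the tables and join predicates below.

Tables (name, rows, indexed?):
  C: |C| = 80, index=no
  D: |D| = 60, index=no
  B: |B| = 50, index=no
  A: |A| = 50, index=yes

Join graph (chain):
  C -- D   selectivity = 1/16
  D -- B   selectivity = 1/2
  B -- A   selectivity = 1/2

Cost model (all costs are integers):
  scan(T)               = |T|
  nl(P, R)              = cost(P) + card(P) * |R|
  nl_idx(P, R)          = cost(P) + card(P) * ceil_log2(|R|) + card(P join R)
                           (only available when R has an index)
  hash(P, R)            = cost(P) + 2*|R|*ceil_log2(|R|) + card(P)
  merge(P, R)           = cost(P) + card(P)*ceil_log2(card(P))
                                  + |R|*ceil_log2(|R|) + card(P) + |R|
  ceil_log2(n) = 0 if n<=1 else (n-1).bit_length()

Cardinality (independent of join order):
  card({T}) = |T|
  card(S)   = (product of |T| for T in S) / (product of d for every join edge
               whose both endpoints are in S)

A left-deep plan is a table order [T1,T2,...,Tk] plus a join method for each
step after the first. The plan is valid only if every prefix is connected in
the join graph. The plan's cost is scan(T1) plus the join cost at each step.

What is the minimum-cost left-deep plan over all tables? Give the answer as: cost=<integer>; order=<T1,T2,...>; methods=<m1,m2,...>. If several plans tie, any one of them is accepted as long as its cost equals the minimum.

cost=9880; order=C,D,B,A; methods=hash,hash,hash

Selinger DP (subsets sized 1..n):
  {C}: scan cost=80, card=80
  {D}: scan cost=60, card=60
  {B}: scan cost=50, card=50
  {A}: scan cost=50, card=50
  {CD}: card=300; try (D,hash)→880, (C,merge)→1120, (D,merge)→1140, (C,hash)→1240, (C,nl)→4860, (D,nl)→4880; best=880 via (D,hash)
  {BD}: card=1500; try (B,hash)→720, (D,hash)→820, (D,merge)→820, (B,merge)→830, (D,nl)→3050, (B,nl)→3060; best=720 via (B,hash)
  {AB}: card=1250; try (B,hash)→700, (A,hash)→700, (B,merge)→750, (A,merge)→750, (A,nl_idx)→1600, (B,nl)→2550 …(+1); best=700 via (B,hash)
  {BCD}: card=7500; try (B,hash)→1780, (C,hash)→3340, (B,merge)→4230, (B,nl)→15880, (C,merge)→19360, (C,nl)→120720; best=1780 via (B,hash)
  {ABD}: card=37500; try (D,hash)→2670, (A,hash)→2820, (D,merge)→16120, (A,merge)→19070, (A,nl_idx)→47220, (D,nl)→75700 …(+1); best=2670 via (D,hash)
  {ABCD}: card=187500; try (A,hash)→9880, (C,hash)→41290, (A,merge)→107130, (A,nl_idx)→234280, (A,nl)→376780, (C,merge)→640810 …(+1); best=9880 via (A,hash)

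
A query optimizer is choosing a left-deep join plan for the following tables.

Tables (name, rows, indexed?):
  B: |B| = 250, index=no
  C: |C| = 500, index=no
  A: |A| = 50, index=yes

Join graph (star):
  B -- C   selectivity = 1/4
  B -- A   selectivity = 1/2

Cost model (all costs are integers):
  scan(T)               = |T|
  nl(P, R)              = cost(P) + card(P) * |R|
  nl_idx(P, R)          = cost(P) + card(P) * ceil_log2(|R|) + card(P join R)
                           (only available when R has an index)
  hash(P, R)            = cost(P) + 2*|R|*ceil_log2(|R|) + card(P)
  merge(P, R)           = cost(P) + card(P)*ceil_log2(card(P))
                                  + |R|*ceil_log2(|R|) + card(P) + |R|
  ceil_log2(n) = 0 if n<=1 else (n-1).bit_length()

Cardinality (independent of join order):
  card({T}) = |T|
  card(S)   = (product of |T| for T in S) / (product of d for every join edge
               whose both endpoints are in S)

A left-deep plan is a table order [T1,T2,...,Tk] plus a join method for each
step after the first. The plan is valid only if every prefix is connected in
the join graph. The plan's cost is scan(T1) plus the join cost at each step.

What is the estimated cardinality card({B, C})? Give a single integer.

Tables in S: B(250), C(500)
Edges inside S: B-C(d=4)
numerator = 250 * 500 = 125000
denominator = 4 = 4
card(S) = 125000 / 4 = 31250

31250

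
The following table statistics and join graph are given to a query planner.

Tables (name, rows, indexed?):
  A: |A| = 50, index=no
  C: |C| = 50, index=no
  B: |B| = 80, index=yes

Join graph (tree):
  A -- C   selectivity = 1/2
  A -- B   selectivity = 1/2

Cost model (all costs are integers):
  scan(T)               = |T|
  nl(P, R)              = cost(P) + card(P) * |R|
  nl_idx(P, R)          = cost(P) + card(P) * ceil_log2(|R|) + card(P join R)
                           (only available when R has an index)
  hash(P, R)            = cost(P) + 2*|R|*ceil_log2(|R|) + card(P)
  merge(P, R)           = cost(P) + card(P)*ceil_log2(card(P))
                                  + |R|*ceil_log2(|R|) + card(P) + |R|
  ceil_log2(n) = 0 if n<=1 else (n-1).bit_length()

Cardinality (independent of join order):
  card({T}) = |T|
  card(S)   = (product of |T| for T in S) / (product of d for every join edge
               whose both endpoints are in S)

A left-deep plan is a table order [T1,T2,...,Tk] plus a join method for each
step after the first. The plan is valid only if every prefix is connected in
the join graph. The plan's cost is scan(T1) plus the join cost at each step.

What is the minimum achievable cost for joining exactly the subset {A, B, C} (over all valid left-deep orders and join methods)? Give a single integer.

Selinger DP over subsets of {A,B,C}:
  {A}: scan cost=50, card=50
  {C}: scan cost=50, card=50
  {B}: scan cost=80, card=80
  {AC}: card=1250; try (C,hash)→700, (A,hash)→700, (C,merge)→750, (A,merge)→750, (C,nl)→2550, (A,nl)→2550; best=700 via (C,hash)
  {AB}: card=2000; try (A,hash)→760, (B,merge)→1040, (A,merge)→1070, (B,hash)→1220, (B,nl_idx)→2400, (B,nl)→4050 …(+1); best=760 via (A,hash)
  {ABC}: card=50000; try (B,hash)→3070, (C,hash)→3360, (B,merge)→16340, (C,merge)→25110, (B,nl_idx)→59450, (B,nl)→100700 …(+1); best=3070 via (B,hash)

3070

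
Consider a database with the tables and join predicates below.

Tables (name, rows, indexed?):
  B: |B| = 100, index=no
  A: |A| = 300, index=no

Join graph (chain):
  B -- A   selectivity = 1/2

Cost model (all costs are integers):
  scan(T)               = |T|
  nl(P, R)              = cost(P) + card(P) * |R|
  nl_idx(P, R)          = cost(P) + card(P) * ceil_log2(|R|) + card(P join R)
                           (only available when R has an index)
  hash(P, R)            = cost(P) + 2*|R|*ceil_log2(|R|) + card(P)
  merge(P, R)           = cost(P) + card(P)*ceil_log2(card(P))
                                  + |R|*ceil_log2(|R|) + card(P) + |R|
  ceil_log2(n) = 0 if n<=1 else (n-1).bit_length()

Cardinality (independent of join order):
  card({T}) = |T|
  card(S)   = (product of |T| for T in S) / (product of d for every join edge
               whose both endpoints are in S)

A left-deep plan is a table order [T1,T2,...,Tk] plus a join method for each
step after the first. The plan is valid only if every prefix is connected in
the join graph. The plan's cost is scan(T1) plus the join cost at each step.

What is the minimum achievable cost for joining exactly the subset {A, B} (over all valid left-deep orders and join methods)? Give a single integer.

2000

Selinger DP over subsets of {A,B}:
  {B}: scan cost=100, card=100
  {A}: scan cost=300, card=300
  {AB}: card=15000; try (B,hash)→2000, (A,merge)→3900, (B,merge)→4100, (A,hash)→5600, (A,nl)→30100, (B,nl)→30300; best=2000 via (B,hash)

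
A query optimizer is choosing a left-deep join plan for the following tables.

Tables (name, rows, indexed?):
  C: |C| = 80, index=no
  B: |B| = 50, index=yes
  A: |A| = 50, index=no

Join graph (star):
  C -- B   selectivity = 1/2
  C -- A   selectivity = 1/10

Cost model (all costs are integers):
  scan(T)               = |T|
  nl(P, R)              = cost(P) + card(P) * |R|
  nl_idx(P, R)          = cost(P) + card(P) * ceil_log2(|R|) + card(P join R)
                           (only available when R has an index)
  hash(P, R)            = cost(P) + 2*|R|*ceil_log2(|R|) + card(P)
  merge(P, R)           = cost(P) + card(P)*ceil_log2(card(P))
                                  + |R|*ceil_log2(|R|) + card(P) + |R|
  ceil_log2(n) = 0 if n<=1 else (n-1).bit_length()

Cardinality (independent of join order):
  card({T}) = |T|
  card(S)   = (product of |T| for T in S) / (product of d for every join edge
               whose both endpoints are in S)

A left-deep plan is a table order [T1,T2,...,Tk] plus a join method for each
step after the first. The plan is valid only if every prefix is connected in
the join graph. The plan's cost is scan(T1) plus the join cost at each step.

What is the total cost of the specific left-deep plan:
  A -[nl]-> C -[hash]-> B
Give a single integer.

step 1: scan A: cost=50, card=50
step 2: join C via nl
    card(P join C) = 50*80/(10) = 400
    cost = 50 + 50*80 = 4050
step 3: join B via hash
    card(P join B) = 400*50/(2) = 10000
    cost = 4050 + 2*50*6 + 400 = 5050

5050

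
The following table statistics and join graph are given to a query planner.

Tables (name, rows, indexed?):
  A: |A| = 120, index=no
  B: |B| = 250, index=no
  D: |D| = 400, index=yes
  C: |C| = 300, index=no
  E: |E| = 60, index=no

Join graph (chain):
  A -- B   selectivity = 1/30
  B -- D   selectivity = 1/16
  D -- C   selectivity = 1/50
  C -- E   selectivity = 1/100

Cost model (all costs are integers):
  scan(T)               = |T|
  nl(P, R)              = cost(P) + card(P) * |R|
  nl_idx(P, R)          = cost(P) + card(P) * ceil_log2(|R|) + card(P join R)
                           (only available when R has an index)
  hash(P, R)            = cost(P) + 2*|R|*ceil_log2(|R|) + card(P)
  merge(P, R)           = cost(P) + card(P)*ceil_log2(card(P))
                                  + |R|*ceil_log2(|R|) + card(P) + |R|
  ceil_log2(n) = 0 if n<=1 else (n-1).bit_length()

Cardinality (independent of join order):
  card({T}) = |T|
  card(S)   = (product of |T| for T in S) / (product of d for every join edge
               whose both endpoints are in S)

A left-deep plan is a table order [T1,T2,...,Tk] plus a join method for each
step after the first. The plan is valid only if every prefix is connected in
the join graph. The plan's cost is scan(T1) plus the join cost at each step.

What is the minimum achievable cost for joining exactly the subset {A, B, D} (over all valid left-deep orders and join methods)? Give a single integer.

Selinger DP over subsets of {A,B,D}:
  {A}: scan cost=120, card=120
  {B}: scan cost=250, card=250
  {D}: scan cost=400, card=400
  {AB}: card=1000; try (A,hash)→2180, (B,merge)→3330, (A,merge)→3460, (B,hash)→4240, (B,nl)→30120, (A,nl)→30250; best=2180 via (A,hash)
  {BD}: card=6250; try (B,hash)→4800, (D,merge)→6500, (B,merge)→6650, (D,hash)→7700, (D,nl_idx)→8750, (D,nl)→100250 …(+1); best=4800 via (B,hash)
  {ABD}: card=25000; try (D,hash)→10380, (A,hash)→12730, (D,merge)→17180, (D,nl_idx)→36180, (A,merge)→93260, (D,nl)→402180 …(+1); best=10380 via (D,hash)

10380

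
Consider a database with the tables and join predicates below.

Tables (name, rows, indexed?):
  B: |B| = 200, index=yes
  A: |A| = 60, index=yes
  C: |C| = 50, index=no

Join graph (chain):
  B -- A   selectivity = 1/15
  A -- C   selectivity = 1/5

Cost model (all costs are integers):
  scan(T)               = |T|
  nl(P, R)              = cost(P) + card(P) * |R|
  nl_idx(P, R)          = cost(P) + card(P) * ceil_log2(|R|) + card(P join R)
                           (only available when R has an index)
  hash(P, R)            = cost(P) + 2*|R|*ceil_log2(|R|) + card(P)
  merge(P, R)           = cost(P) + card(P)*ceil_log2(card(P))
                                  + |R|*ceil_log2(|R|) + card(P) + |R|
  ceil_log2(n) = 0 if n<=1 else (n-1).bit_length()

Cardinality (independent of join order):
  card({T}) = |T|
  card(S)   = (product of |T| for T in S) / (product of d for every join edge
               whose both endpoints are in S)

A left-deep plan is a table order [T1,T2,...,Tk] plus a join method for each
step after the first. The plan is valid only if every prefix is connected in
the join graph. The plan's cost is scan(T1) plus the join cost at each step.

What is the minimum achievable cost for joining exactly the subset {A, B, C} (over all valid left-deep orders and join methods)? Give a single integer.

2520

Selinger DP over subsets of {A,B,C}:
  {B}: scan cost=200, card=200
  {A}: scan cost=60, card=60
  {C}: scan cost=50, card=50
  {AB}: card=800; try (A,hash)→1120, (B,nl_idx)→1340, (A,nl_idx)→2200, (B,merge)→2280, (A,merge)→2420, (B,hash)→3320 …(+2); best=1120 via (A,hash)
  {AC}: card=600; try (C,hash)→720, (A,hash)→820, (A,merge)→820, (C,merge)→830, (A,nl_idx)→950, (A,nl)→3050 …(+1); best=720 via (C,hash)
  {ABC}: card=8000; try (C,hash)→2520, (B,hash)→4520, (B,merge)→9120, (C,merge)→10270, (B,nl_idx)→13520, (C,nl)→41120 …(+1); best=2520 via (C,hash)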